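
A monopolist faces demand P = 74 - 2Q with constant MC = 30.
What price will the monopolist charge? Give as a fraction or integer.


MR = 74 - 4Q
Set MR = MC: 74 - 4Q = 30
Q* = 11
Substitute into demand:
P* = 74 - 2*11 = 52

52


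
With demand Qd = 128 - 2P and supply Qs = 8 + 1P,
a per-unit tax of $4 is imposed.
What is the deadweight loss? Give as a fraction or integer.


Pre-tax equilibrium quantity: Q* = 48
Post-tax equilibrium quantity: Q_tax = 136/3
Reduction in quantity: Q* - Q_tax = 8/3
DWL = (1/2) * tax * (Q* - Q_tax)
DWL = (1/2) * 4 * 8/3 = 16/3

16/3


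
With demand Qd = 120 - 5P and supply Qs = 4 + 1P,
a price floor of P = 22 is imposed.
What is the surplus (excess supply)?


At P = 22:
Qd = 120 - 5*22 = 10
Qs = 4 + 1*22 = 26
Surplus = Qs - Qd = 26 - 10 = 16

16


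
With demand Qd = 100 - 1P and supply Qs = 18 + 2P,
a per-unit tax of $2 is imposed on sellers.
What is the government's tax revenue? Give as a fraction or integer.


With tax on sellers, new supply: Qs' = 18 + 2(P - 2)
= 14 + 2P
New equilibrium quantity:
Q_new = 214/3
Tax revenue = tax * Q_new = 2 * 214/3 = 428/3

428/3


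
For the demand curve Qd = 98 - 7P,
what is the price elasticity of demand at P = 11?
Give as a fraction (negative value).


dQ/dP = -7
At P = 11: Q = 98 - 7*11 = 21
E = (dQ/dP)(P/Q) = (-7)(11/21) = -11/3

-11/3


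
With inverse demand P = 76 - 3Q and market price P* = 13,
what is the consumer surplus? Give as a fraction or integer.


Maximum willingness to pay (at Q=0): P_max = 76
Quantity demanded at P* = 13:
Q* = (76 - 13)/3 = 21
CS = (1/2) * Q* * (P_max - P*)
CS = (1/2) * 21 * (76 - 13)
CS = (1/2) * 21 * 63 = 1323/2

1323/2


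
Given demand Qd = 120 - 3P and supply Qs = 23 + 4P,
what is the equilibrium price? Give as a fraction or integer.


At equilibrium, Qd = Qs.
120 - 3P = 23 + 4P
120 - 23 = 3P + 4P
97 = 7P
P* = 97/7 = 97/7

97/7


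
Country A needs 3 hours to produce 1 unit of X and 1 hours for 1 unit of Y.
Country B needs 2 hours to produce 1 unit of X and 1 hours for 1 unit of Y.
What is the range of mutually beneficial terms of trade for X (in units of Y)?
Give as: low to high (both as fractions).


Opportunity cost of X for Country A = hours_X / hours_Y = 3/1 = 3 units of Y
Opportunity cost of X for Country B = hours_X / hours_Y = 2/1 = 2 units of Y
Terms of trade must be between the two opportunity costs.
Range: 2 to 3

2 to 3


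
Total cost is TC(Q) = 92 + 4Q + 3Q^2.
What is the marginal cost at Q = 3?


MC = dTC/dQ = 4 + 2*3*Q
At Q = 3:
MC = 4 + 6*3
MC = 4 + 18 = 22

22


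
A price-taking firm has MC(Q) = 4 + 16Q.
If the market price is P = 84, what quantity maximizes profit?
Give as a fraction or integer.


In perfect competition, profit is maximized where P = MC.
84 = 4 + 16Q
80 = 16Q
Q* = 80/16 = 5

5


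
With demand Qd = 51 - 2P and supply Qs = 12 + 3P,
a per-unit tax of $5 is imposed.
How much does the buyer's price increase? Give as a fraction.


With a per-unit tax, the buyer's price increase depends on relative slopes.
Supply slope: d = 3, Demand slope: b = 2
Buyer's price increase = d * tax / (b + d)
= 3 * 5 / (2 + 3)
= 15 / 5 = 3

3


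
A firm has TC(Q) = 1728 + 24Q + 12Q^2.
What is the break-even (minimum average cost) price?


AC(Q) = 1728/Q + 24 + 12Q
To minimize: dAC/dQ = -1728/Q^2 + 12 = 0
Q^2 = 1728/12 = 144
Q* = 12
Min AC = 1728/12 + 24 + 12*12
Min AC = 144 + 24 + 144 = 312

312


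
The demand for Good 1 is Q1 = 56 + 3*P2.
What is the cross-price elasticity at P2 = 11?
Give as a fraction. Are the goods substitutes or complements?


dQ1/dP2 = 3
At P2 = 11: Q1 = 56 + 3*11 = 89
Exy = (dQ1/dP2)(P2/Q1) = 3 * 11 / 89 = 33/89
Since Exy > 0, the goods are substitutes.

33/89 (substitutes)


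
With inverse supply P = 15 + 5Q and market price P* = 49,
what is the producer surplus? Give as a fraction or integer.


Minimum supply price (at Q=0): P_min = 15
Quantity supplied at P* = 49:
Q* = (49 - 15)/5 = 34/5
PS = (1/2) * Q* * (P* - P_min)
PS = (1/2) * 34/5 * (49 - 15)
PS = (1/2) * 34/5 * 34 = 578/5

578/5


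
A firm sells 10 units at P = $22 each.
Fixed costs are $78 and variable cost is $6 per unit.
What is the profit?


Total Revenue = P * Q = 22 * 10 = $220
Total Cost = FC + VC*Q = 78 + 6*10 = $138
Profit = TR - TC = 220 - 138 = $82

$82


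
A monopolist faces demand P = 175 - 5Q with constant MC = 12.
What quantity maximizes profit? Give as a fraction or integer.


TR = P*Q = (175 - 5Q)Q = 175Q - 5Q^2
MR = dTR/dQ = 175 - 10Q
Set MR = MC:
175 - 10Q = 12
163 = 10Q
Q* = 163/10 = 163/10

163/10


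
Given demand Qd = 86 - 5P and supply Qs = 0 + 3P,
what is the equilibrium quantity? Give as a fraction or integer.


First find equilibrium price:
86 - 5P = 0 + 3P
P* = 86/8 = 43/4
Then substitute into demand:
Q* = 86 - 5 * 43/4 = 129/4

129/4


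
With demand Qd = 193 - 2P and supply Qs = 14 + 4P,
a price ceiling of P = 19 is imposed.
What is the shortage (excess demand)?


At P = 19:
Qd = 193 - 2*19 = 155
Qs = 14 + 4*19 = 90
Shortage = Qd - Qs = 155 - 90 = 65

65


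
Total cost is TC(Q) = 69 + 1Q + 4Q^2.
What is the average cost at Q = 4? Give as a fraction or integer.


TC(4) = 69 + 1*4 + 4*4^2
TC(4) = 69 + 4 + 64 = 137
AC = TC/Q = 137/4 = 137/4

137/4


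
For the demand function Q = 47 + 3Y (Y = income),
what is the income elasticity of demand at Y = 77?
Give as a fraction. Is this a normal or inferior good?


dQ/dY = 3
At Y = 77: Q = 47 + 3*77 = 278
Ey = (dQ/dY)(Y/Q) = 3 * 77 / 278 = 231/278
Since Ey > 0, this is a normal good.

231/278 (normal good)


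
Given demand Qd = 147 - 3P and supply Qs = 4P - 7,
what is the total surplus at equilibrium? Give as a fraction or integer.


Find equilibrium: 147 - 3P = 4P - 7
147 + 7 = 7P
P* = 154/7 = 22
Q* = 4*22 - 7 = 81
Inverse demand: P = 49 - Q/3, so P_max = 49
Inverse supply: P = 7/4 + Q/4, so P_min = 7/4
CS = (1/2) * 81 * (49 - 22) = 2187/2
PS = (1/2) * 81 * (22 - 7/4) = 6561/8
TS = CS + PS = 2187/2 + 6561/8 = 15309/8

15309/8


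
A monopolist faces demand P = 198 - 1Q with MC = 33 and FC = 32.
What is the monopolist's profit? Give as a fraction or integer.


MR = MC: 198 - 2Q = 33
Q* = 165/2
P* = 198 - 1*165/2 = 231/2
Profit = (P* - MC)*Q* - FC
= (231/2 - 33)*165/2 - 32
= 165/2*165/2 - 32
= 27225/4 - 32 = 27097/4

27097/4


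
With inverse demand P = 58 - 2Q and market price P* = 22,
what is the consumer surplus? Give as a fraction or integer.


Maximum willingness to pay (at Q=0): P_max = 58
Quantity demanded at P* = 22:
Q* = (58 - 22)/2 = 18
CS = (1/2) * Q* * (P_max - P*)
CS = (1/2) * 18 * (58 - 22)
CS = (1/2) * 18 * 36 = 324

324


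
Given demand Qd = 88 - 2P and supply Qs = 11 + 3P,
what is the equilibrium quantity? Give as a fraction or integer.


First find equilibrium price:
88 - 2P = 11 + 3P
P* = 77/5 = 77/5
Then substitute into demand:
Q* = 88 - 2 * 77/5 = 286/5

286/5


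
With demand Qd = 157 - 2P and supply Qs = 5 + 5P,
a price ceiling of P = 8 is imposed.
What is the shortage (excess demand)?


At P = 8:
Qd = 157 - 2*8 = 141
Qs = 5 + 5*8 = 45
Shortage = Qd - Qs = 141 - 45 = 96

96


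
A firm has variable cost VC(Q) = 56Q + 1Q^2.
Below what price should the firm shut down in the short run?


AVC(Q) = VC(Q)/Q = 56 + 1Q
AVC is increasing in Q, so minimum AVC is at Q -> 0+.
Min AVC = 56
The firm should shut down if P < 56.

56


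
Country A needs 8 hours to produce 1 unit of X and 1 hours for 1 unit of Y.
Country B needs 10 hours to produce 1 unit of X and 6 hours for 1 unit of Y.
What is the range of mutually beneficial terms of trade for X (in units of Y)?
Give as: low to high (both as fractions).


Opportunity cost of X for Country A = hours_X / hours_Y = 8/1 = 8 units of Y
Opportunity cost of X for Country B = hours_X / hours_Y = 10/6 = 5/3 units of Y
Terms of trade must be between the two opportunity costs.
Range: 5/3 to 8

5/3 to 8


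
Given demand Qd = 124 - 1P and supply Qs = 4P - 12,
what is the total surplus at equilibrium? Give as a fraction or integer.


Find equilibrium: 124 - 1P = 4P - 12
124 + 12 = 5P
P* = 136/5 = 136/5
Q* = 4*136/5 - 12 = 484/5
Inverse demand: P = 124 - Q/1, so P_max = 124
Inverse supply: P = 3 + Q/4, so P_min = 3
CS = (1/2) * 484/5 * (124 - 136/5) = 117128/25
PS = (1/2) * 484/5 * (136/5 - 3) = 29282/25
TS = CS + PS = 117128/25 + 29282/25 = 29282/5

29282/5


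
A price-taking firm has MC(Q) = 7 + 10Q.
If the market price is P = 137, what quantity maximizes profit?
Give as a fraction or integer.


In perfect competition, profit is maximized where P = MC.
137 = 7 + 10Q
130 = 10Q
Q* = 130/10 = 13

13


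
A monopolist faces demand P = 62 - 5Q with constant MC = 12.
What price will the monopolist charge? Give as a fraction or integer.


MR = 62 - 10Q
Set MR = MC: 62 - 10Q = 12
Q* = 5
Substitute into demand:
P* = 62 - 5*5 = 37

37


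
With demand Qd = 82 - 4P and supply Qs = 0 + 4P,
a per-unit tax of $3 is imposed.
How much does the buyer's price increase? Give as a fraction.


With a per-unit tax, the buyer's price increase depends on relative slopes.
Supply slope: d = 4, Demand slope: b = 4
Buyer's price increase = d * tax / (b + d)
= 4 * 3 / (4 + 4)
= 12 / 8 = 3/2

3/2


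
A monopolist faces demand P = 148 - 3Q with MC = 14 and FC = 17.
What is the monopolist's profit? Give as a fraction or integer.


MR = MC: 148 - 6Q = 14
Q* = 67/3
P* = 148 - 3*67/3 = 81
Profit = (P* - MC)*Q* - FC
= (81 - 14)*67/3 - 17
= 67*67/3 - 17
= 4489/3 - 17 = 4438/3

4438/3


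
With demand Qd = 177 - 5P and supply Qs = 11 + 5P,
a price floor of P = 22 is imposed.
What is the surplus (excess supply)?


At P = 22:
Qd = 177 - 5*22 = 67
Qs = 11 + 5*22 = 121
Surplus = Qs - Qd = 121 - 67 = 54

54


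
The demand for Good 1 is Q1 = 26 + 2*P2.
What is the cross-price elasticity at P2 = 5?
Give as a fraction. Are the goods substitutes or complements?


dQ1/dP2 = 2
At P2 = 5: Q1 = 26 + 2*5 = 36
Exy = (dQ1/dP2)(P2/Q1) = 2 * 5 / 36 = 5/18
Since Exy > 0, the goods are substitutes.

5/18 (substitutes)


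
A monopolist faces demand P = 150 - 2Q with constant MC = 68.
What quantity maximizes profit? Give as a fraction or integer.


TR = P*Q = (150 - 2Q)Q = 150Q - 2Q^2
MR = dTR/dQ = 150 - 4Q
Set MR = MC:
150 - 4Q = 68
82 = 4Q
Q* = 82/4 = 41/2

41/2


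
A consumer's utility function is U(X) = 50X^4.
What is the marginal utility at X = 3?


MU = dU/dX = 50*4*X^(4-1)
MU = 200*X^3
At X = 3:
MU = 200 * 3^3
MU = 200 * 27 = 5400

5400


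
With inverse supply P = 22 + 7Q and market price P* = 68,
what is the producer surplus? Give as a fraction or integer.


Minimum supply price (at Q=0): P_min = 22
Quantity supplied at P* = 68:
Q* = (68 - 22)/7 = 46/7
PS = (1/2) * Q* * (P* - P_min)
PS = (1/2) * 46/7 * (68 - 22)
PS = (1/2) * 46/7 * 46 = 1058/7

1058/7


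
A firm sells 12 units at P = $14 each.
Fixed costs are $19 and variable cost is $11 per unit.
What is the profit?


Total Revenue = P * Q = 14 * 12 = $168
Total Cost = FC + VC*Q = 19 + 11*12 = $151
Profit = TR - TC = 168 - 151 = $17

$17


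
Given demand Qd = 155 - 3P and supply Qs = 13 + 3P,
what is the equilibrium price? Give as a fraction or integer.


At equilibrium, Qd = Qs.
155 - 3P = 13 + 3P
155 - 13 = 3P + 3P
142 = 6P
P* = 142/6 = 71/3

71/3


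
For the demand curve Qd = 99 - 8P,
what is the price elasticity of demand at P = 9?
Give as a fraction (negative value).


dQ/dP = -8
At P = 9: Q = 99 - 8*9 = 27
E = (dQ/dP)(P/Q) = (-8)(9/27) = -8/3

-8/3


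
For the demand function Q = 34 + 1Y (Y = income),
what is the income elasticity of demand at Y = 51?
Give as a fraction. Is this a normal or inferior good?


dQ/dY = 1
At Y = 51: Q = 34 + 1*51 = 85
Ey = (dQ/dY)(Y/Q) = 1 * 51 / 85 = 3/5
Since Ey > 0, this is a normal good.

3/5 (normal good)


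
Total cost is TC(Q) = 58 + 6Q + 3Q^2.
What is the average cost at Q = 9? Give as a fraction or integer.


TC(9) = 58 + 6*9 + 3*9^2
TC(9) = 58 + 54 + 243 = 355
AC = TC/Q = 355/9 = 355/9

355/9


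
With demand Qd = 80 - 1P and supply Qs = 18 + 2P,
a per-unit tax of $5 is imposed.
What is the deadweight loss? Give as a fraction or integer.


Pre-tax equilibrium quantity: Q* = 178/3
Post-tax equilibrium quantity: Q_tax = 56
Reduction in quantity: Q* - Q_tax = 10/3
DWL = (1/2) * tax * (Q* - Q_tax)
DWL = (1/2) * 5 * 10/3 = 25/3

25/3


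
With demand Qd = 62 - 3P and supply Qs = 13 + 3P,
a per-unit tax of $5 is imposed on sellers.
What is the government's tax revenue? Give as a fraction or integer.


With tax on sellers, new supply: Qs' = 13 + 3(P - 5)
= 3P - 2
New equilibrium quantity:
Q_new = 30
Tax revenue = tax * Q_new = 5 * 30 = 150

150


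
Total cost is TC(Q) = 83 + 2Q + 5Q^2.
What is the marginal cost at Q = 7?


MC = dTC/dQ = 2 + 2*5*Q
At Q = 7:
MC = 2 + 10*7
MC = 2 + 70 = 72

72


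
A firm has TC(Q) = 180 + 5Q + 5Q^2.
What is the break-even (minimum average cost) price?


AC(Q) = 180/Q + 5 + 5Q
To minimize: dAC/dQ = -180/Q^2 + 5 = 0
Q^2 = 180/5 = 36
Q* = 6
Min AC = 180/6 + 5 + 5*6
Min AC = 30 + 5 + 30 = 65

65


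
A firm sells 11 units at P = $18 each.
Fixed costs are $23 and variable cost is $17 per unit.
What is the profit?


Total Revenue = P * Q = 18 * 11 = $198
Total Cost = FC + VC*Q = 23 + 17*11 = $210
Profit = TR - TC = 198 - 210 = $-12

$-12


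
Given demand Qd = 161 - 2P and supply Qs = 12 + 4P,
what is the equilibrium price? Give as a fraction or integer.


At equilibrium, Qd = Qs.
161 - 2P = 12 + 4P
161 - 12 = 2P + 4P
149 = 6P
P* = 149/6 = 149/6

149/6


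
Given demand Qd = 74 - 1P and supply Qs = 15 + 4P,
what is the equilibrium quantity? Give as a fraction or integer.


First find equilibrium price:
74 - 1P = 15 + 4P
P* = 59/5 = 59/5
Then substitute into demand:
Q* = 74 - 1 * 59/5 = 311/5

311/5


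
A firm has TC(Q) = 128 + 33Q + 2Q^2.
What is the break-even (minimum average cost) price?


AC(Q) = 128/Q + 33 + 2Q
To minimize: dAC/dQ = -128/Q^2 + 2 = 0
Q^2 = 128/2 = 64
Q* = 8
Min AC = 128/8 + 33 + 2*8
Min AC = 16 + 33 + 16 = 65

65


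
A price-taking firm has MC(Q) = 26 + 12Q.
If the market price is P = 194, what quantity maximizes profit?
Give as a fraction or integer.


In perfect competition, profit is maximized where P = MC.
194 = 26 + 12Q
168 = 12Q
Q* = 168/12 = 14

14


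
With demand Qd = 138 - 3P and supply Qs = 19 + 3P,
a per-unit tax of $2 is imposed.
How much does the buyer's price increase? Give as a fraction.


With a per-unit tax, the buyer's price increase depends on relative slopes.
Supply slope: d = 3, Demand slope: b = 3
Buyer's price increase = d * tax / (b + d)
= 3 * 2 / (3 + 3)
= 6 / 6 = 1

1


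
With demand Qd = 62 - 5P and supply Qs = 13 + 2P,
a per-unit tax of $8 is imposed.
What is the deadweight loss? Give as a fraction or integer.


Pre-tax equilibrium quantity: Q* = 27
Post-tax equilibrium quantity: Q_tax = 109/7
Reduction in quantity: Q* - Q_tax = 80/7
DWL = (1/2) * tax * (Q* - Q_tax)
DWL = (1/2) * 8 * 80/7 = 320/7

320/7


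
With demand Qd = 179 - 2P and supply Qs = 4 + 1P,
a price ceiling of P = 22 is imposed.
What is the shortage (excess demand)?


At P = 22:
Qd = 179 - 2*22 = 135
Qs = 4 + 1*22 = 26
Shortage = Qd - Qs = 135 - 26 = 109

109


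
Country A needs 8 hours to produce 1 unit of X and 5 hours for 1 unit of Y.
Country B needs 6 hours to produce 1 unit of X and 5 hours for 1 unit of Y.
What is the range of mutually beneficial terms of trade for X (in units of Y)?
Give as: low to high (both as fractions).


Opportunity cost of X for Country A = hours_X / hours_Y = 8/5 = 8/5 units of Y
Opportunity cost of X for Country B = hours_X / hours_Y = 6/5 = 6/5 units of Y
Terms of trade must be between the two opportunity costs.
Range: 6/5 to 8/5

6/5 to 8/5


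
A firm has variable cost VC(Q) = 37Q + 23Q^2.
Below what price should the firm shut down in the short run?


AVC(Q) = VC(Q)/Q = 37 + 23Q
AVC is increasing in Q, so minimum AVC is at Q -> 0+.
Min AVC = 37
The firm should shut down if P < 37.

37


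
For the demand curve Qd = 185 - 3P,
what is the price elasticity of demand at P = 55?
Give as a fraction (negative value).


dQ/dP = -3
At P = 55: Q = 185 - 3*55 = 20
E = (dQ/dP)(P/Q) = (-3)(55/20) = -33/4

-33/4


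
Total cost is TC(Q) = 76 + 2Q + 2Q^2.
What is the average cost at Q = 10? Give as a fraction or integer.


TC(10) = 76 + 2*10 + 2*10^2
TC(10) = 76 + 20 + 200 = 296
AC = TC/Q = 296/10 = 148/5

148/5


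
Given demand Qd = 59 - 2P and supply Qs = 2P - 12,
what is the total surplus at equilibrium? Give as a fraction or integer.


Find equilibrium: 59 - 2P = 2P - 12
59 + 12 = 4P
P* = 71/4 = 71/4
Q* = 2*71/4 - 12 = 47/2
Inverse demand: P = 59/2 - Q/2, so P_max = 59/2
Inverse supply: P = 6 + Q/2, so P_min = 6
CS = (1/2) * 47/2 * (59/2 - 71/4) = 2209/16
PS = (1/2) * 47/2 * (71/4 - 6) = 2209/16
TS = CS + PS = 2209/16 + 2209/16 = 2209/8

2209/8


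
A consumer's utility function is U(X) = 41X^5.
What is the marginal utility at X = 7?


MU = dU/dX = 41*5*X^(5-1)
MU = 205*X^4
At X = 7:
MU = 205 * 7^4
MU = 205 * 2401 = 492205

492205


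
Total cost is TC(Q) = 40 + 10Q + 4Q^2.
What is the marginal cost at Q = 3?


MC = dTC/dQ = 10 + 2*4*Q
At Q = 3:
MC = 10 + 8*3
MC = 10 + 24 = 34

34


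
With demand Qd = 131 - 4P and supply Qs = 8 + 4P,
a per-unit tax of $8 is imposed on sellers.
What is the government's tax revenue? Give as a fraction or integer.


With tax on sellers, new supply: Qs' = 8 + 4(P - 8)
= 4P - 24
New equilibrium quantity:
Q_new = 107/2
Tax revenue = tax * Q_new = 8 * 107/2 = 428

428


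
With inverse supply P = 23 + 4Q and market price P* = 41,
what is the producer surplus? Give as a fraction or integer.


Minimum supply price (at Q=0): P_min = 23
Quantity supplied at P* = 41:
Q* = (41 - 23)/4 = 9/2
PS = (1/2) * Q* * (P* - P_min)
PS = (1/2) * 9/2 * (41 - 23)
PS = (1/2) * 9/2 * 18 = 81/2

81/2


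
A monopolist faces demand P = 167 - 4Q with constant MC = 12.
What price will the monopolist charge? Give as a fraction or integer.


MR = 167 - 8Q
Set MR = MC: 167 - 8Q = 12
Q* = 155/8
Substitute into demand:
P* = 167 - 4*155/8 = 179/2

179/2


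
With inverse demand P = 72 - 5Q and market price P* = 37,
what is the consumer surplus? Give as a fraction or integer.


Maximum willingness to pay (at Q=0): P_max = 72
Quantity demanded at P* = 37:
Q* = (72 - 37)/5 = 7
CS = (1/2) * Q* * (P_max - P*)
CS = (1/2) * 7 * (72 - 37)
CS = (1/2) * 7 * 35 = 245/2

245/2


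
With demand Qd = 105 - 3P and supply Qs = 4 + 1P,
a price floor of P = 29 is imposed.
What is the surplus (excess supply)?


At P = 29:
Qd = 105 - 3*29 = 18
Qs = 4 + 1*29 = 33
Surplus = Qs - Qd = 33 - 18 = 15

15


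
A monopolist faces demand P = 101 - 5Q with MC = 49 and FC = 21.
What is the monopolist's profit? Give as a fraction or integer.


MR = MC: 101 - 10Q = 49
Q* = 26/5
P* = 101 - 5*26/5 = 75
Profit = (P* - MC)*Q* - FC
= (75 - 49)*26/5 - 21
= 26*26/5 - 21
= 676/5 - 21 = 571/5

571/5


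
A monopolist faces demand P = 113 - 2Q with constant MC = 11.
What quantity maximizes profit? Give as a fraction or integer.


TR = P*Q = (113 - 2Q)Q = 113Q - 2Q^2
MR = dTR/dQ = 113 - 4Q
Set MR = MC:
113 - 4Q = 11
102 = 4Q
Q* = 102/4 = 51/2

51/2


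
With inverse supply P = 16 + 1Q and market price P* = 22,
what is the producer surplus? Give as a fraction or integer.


Minimum supply price (at Q=0): P_min = 16
Quantity supplied at P* = 22:
Q* = (22 - 16)/1 = 6
PS = (1/2) * Q* * (P* - P_min)
PS = (1/2) * 6 * (22 - 16)
PS = (1/2) * 6 * 6 = 18

18


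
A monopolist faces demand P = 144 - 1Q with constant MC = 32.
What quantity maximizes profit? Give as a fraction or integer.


TR = P*Q = (144 - 1Q)Q = 144Q - 1Q^2
MR = dTR/dQ = 144 - 2Q
Set MR = MC:
144 - 2Q = 32
112 = 2Q
Q* = 112/2 = 56

56


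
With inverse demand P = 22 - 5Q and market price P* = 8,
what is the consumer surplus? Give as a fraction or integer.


Maximum willingness to pay (at Q=0): P_max = 22
Quantity demanded at P* = 8:
Q* = (22 - 8)/5 = 14/5
CS = (1/2) * Q* * (P_max - P*)
CS = (1/2) * 14/5 * (22 - 8)
CS = (1/2) * 14/5 * 14 = 98/5

98/5


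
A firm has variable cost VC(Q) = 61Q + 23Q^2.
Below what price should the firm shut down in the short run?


AVC(Q) = VC(Q)/Q = 61 + 23Q
AVC is increasing in Q, so minimum AVC is at Q -> 0+.
Min AVC = 61
The firm should shut down if P < 61.

61


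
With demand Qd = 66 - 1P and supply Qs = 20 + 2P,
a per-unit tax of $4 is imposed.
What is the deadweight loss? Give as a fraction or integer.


Pre-tax equilibrium quantity: Q* = 152/3
Post-tax equilibrium quantity: Q_tax = 48
Reduction in quantity: Q* - Q_tax = 8/3
DWL = (1/2) * tax * (Q* - Q_tax)
DWL = (1/2) * 4 * 8/3 = 16/3

16/3


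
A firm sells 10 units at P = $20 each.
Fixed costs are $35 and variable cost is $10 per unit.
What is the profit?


Total Revenue = P * Q = 20 * 10 = $200
Total Cost = FC + VC*Q = 35 + 10*10 = $135
Profit = TR - TC = 200 - 135 = $65

$65


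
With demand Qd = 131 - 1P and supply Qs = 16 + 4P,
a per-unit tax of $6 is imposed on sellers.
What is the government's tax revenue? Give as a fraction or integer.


With tax on sellers, new supply: Qs' = 16 + 4(P - 6)
= 4P - 8
New equilibrium quantity:
Q_new = 516/5
Tax revenue = tax * Q_new = 6 * 516/5 = 3096/5

3096/5


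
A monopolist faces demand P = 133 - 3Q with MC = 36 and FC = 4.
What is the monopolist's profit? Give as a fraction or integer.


MR = MC: 133 - 6Q = 36
Q* = 97/6
P* = 133 - 3*97/6 = 169/2
Profit = (P* - MC)*Q* - FC
= (169/2 - 36)*97/6 - 4
= 97/2*97/6 - 4
= 9409/12 - 4 = 9361/12

9361/12


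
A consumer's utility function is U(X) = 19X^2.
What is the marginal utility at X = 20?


MU = dU/dX = 19*2*X^(2-1)
MU = 38*X^1
At X = 20:
MU = 38 * 20^1
MU = 38 * 20 = 760

760


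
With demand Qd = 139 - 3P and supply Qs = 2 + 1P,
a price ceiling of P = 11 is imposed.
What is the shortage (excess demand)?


At P = 11:
Qd = 139 - 3*11 = 106
Qs = 2 + 1*11 = 13
Shortage = Qd - Qs = 106 - 13 = 93

93


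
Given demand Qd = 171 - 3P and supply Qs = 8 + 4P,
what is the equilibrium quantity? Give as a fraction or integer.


First find equilibrium price:
171 - 3P = 8 + 4P
P* = 163/7 = 163/7
Then substitute into demand:
Q* = 171 - 3 * 163/7 = 708/7

708/7


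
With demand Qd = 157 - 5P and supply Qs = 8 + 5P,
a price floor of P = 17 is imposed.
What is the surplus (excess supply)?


At P = 17:
Qd = 157 - 5*17 = 72
Qs = 8 + 5*17 = 93
Surplus = Qs - Qd = 93 - 72 = 21

21


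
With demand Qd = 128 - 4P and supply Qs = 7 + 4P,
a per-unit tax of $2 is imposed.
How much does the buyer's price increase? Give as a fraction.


With a per-unit tax, the buyer's price increase depends on relative slopes.
Supply slope: d = 4, Demand slope: b = 4
Buyer's price increase = d * tax / (b + d)
= 4 * 2 / (4 + 4)
= 8 / 8 = 1

1


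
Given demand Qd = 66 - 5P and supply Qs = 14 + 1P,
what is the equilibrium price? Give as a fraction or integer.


At equilibrium, Qd = Qs.
66 - 5P = 14 + 1P
66 - 14 = 5P + 1P
52 = 6P
P* = 52/6 = 26/3

26/3


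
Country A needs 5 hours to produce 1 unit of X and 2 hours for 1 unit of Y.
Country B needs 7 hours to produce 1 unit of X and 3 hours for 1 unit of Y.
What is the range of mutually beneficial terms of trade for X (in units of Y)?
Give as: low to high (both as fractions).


Opportunity cost of X for Country A = hours_X / hours_Y = 5/2 = 5/2 units of Y
Opportunity cost of X for Country B = hours_X / hours_Y = 7/3 = 7/3 units of Y
Terms of trade must be between the two opportunity costs.
Range: 7/3 to 5/2

7/3 to 5/2


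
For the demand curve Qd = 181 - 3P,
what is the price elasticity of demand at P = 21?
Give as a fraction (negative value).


dQ/dP = -3
At P = 21: Q = 181 - 3*21 = 118
E = (dQ/dP)(P/Q) = (-3)(21/118) = -63/118

-63/118


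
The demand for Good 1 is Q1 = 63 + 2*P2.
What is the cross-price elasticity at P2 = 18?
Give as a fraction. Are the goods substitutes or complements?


dQ1/dP2 = 2
At P2 = 18: Q1 = 63 + 2*18 = 99
Exy = (dQ1/dP2)(P2/Q1) = 2 * 18 / 99 = 4/11
Since Exy > 0, the goods are substitutes.

4/11 (substitutes)


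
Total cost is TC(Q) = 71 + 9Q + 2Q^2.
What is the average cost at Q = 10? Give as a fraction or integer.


TC(10) = 71 + 9*10 + 2*10^2
TC(10) = 71 + 90 + 200 = 361
AC = TC/Q = 361/10 = 361/10

361/10


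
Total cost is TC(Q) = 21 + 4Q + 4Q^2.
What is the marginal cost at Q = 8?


MC = dTC/dQ = 4 + 2*4*Q
At Q = 8:
MC = 4 + 8*8
MC = 4 + 64 = 68

68


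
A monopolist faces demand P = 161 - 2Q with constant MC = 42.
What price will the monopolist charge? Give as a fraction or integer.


MR = 161 - 4Q
Set MR = MC: 161 - 4Q = 42
Q* = 119/4
Substitute into demand:
P* = 161 - 2*119/4 = 203/2

203/2


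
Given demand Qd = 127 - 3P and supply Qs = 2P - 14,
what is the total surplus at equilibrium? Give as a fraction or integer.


Find equilibrium: 127 - 3P = 2P - 14
127 + 14 = 5P
P* = 141/5 = 141/5
Q* = 2*141/5 - 14 = 212/5
Inverse demand: P = 127/3 - Q/3, so P_max = 127/3
Inverse supply: P = 7 + Q/2, so P_min = 7
CS = (1/2) * 212/5 * (127/3 - 141/5) = 22472/75
PS = (1/2) * 212/5 * (141/5 - 7) = 11236/25
TS = CS + PS = 22472/75 + 11236/25 = 11236/15

11236/15


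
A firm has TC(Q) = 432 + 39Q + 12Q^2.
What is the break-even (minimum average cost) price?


AC(Q) = 432/Q + 39 + 12Q
To minimize: dAC/dQ = -432/Q^2 + 12 = 0
Q^2 = 432/12 = 36
Q* = 6
Min AC = 432/6 + 39 + 12*6
Min AC = 72 + 39 + 72 = 183

183


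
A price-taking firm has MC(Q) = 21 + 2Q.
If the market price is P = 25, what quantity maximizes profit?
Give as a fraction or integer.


In perfect competition, profit is maximized where P = MC.
25 = 21 + 2Q
4 = 2Q
Q* = 4/2 = 2

2


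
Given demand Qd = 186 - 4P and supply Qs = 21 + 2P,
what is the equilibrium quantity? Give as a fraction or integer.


First find equilibrium price:
186 - 4P = 21 + 2P
P* = 165/6 = 55/2
Then substitute into demand:
Q* = 186 - 4 * 55/2 = 76

76


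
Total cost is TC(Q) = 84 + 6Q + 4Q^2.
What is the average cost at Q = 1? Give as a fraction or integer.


TC(1) = 84 + 6*1 + 4*1^2
TC(1) = 84 + 6 + 4 = 94
AC = TC/Q = 94/1 = 94

94


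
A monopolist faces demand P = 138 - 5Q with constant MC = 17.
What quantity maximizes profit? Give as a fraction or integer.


TR = P*Q = (138 - 5Q)Q = 138Q - 5Q^2
MR = dTR/dQ = 138 - 10Q
Set MR = MC:
138 - 10Q = 17
121 = 10Q
Q* = 121/10 = 121/10

121/10


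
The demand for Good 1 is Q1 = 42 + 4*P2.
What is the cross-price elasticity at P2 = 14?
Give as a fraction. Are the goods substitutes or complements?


dQ1/dP2 = 4
At P2 = 14: Q1 = 42 + 4*14 = 98
Exy = (dQ1/dP2)(P2/Q1) = 4 * 14 / 98 = 4/7
Since Exy > 0, the goods are substitutes.

4/7 (substitutes)


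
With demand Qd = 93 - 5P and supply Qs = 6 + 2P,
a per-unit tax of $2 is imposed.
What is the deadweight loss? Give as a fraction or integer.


Pre-tax equilibrium quantity: Q* = 216/7
Post-tax equilibrium quantity: Q_tax = 28
Reduction in quantity: Q* - Q_tax = 20/7
DWL = (1/2) * tax * (Q* - Q_tax)
DWL = (1/2) * 2 * 20/7 = 20/7

20/7


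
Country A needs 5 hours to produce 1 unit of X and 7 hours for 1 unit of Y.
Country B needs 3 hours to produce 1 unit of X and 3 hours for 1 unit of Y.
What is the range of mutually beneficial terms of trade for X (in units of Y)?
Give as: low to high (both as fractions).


Opportunity cost of X for Country A = hours_X / hours_Y = 5/7 = 5/7 units of Y
Opportunity cost of X for Country B = hours_X / hours_Y = 3/3 = 1 units of Y
Terms of trade must be between the two opportunity costs.
Range: 5/7 to 1

5/7 to 1


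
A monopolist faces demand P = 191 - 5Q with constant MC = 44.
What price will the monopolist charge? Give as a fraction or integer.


MR = 191 - 10Q
Set MR = MC: 191 - 10Q = 44
Q* = 147/10
Substitute into demand:
P* = 191 - 5*147/10 = 235/2

235/2


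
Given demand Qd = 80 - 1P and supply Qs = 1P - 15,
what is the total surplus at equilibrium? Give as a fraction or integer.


Find equilibrium: 80 - 1P = 1P - 15
80 + 15 = 2P
P* = 95/2 = 95/2
Q* = 1*95/2 - 15 = 65/2
Inverse demand: P = 80 - Q/1, so P_max = 80
Inverse supply: P = 15 + Q/1, so P_min = 15
CS = (1/2) * 65/2 * (80 - 95/2) = 4225/8
PS = (1/2) * 65/2 * (95/2 - 15) = 4225/8
TS = CS + PS = 4225/8 + 4225/8 = 4225/4

4225/4


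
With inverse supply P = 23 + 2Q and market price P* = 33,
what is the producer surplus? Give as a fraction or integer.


Minimum supply price (at Q=0): P_min = 23
Quantity supplied at P* = 33:
Q* = (33 - 23)/2 = 5
PS = (1/2) * Q* * (P* - P_min)
PS = (1/2) * 5 * (33 - 23)
PS = (1/2) * 5 * 10 = 25

25


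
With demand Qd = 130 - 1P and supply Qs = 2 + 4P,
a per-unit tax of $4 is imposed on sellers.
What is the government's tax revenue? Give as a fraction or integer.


With tax on sellers, new supply: Qs' = 2 + 4(P - 4)
= 4P - 14
New equilibrium quantity:
Q_new = 506/5
Tax revenue = tax * Q_new = 4 * 506/5 = 2024/5

2024/5


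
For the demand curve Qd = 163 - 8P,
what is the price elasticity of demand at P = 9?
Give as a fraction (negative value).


dQ/dP = -8
At P = 9: Q = 163 - 8*9 = 91
E = (dQ/dP)(P/Q) = (-8)(9/91) = -72/91

-72/91


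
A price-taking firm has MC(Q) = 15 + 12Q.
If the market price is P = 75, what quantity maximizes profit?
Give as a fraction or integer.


In perfect competition, profit is maximized where P = MC.
75 = 15 + 12Q
60 = 12Q
Q* = 60/12 = 5

5


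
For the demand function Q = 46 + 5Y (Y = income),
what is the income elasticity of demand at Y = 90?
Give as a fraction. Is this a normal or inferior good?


dQ/dY = 5
At Y = 90: Q = 46 + 5*90 = 496
Ey = (dQ/dY)(Y/Q) = 5 * 90 / 496 = 225/248
Since Ey > 0, this is a normal good.

225/248 (normal good)


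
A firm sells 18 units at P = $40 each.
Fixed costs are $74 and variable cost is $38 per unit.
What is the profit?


Total Revenue = P * Q = 40 * 18 = $720
Total Cost = FC + VC*Q = 74 + 38*18 = $758
Profit = TR - TC = 720 - 758 = $-38

$-38


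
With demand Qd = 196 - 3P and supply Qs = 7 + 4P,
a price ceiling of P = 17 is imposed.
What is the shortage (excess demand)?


At P = 17:
Qd = 196 - 3*17 = 145
Qs = 7 + 4*17 = 75
Shortage = Qd - Qs = 145 - 75 = 70

70


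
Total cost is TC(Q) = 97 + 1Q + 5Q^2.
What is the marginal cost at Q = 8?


MC = dTC/dQ = 1 + 2*5*Q
At Q = 8:
MC = 1 + 10*8
MC = 1 + 80 = 81

81


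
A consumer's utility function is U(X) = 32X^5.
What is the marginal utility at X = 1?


MU = dU/dX = 32*5*X^(5-1)
MU = 160*X^4
At X = 1:
MU = 160 * 1^4
MU = 160 * 1 = 160

160


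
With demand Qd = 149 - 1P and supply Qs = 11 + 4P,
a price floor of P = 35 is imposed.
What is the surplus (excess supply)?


At P = 35:
Qd = 149 - 1*35 = 114
Qs = 11 + 4*35 = 151
Surplus = Qs - Qd = 151 - 114 = 37

37


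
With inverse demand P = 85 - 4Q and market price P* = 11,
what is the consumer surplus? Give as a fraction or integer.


Maximum willingness to pay (at Q=0): P_max = 85
Quantity demanded at P* = 11:
Q* = (85 - 11)/4 = 37/2
CS = (1/2) * Q* * (P_max - P*)
CS = (1/2) * 37/2 * (85 - 11)
CS = (1/2) * 37/2 * 74 = 1369/2

1369/2


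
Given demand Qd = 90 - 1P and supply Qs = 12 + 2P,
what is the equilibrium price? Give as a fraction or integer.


At equilibrium, Qd = Qs.
90 - 1P = 12 + 2P
90 - 12 = 1P + 2P
78 = 3P
P* = 78/3 = 26

26


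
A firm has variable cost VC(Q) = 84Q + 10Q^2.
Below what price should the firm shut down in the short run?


AVC(Q) = VC(Q)/Q = 84 + 10Q
AVC is increasing in Q, so minimum AVC is at Q -> 0+.
Min AVC = 84
The firm should shut down if P < 84.

84


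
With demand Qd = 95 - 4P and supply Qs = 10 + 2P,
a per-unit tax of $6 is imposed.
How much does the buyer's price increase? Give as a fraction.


With a per-unit tax, the buyer's price increase depends on relative slopes.
Supply slope: d = 2, Demand slope: b = 4
Buyer's price increase = d * tax / (b + d)
= 2 * 6 / (4 + 2)
= 12 / 6 = 2

2


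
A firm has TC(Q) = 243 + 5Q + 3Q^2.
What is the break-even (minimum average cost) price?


AC(Q) = 243/Q + 5 + 3Q
To minimize: dAC/dQ = -243/Q^2 + 3 = 0
Q^2 = 243/3 = 81
Q* = 9
Min AC = 243/9 + 5 + 3*9
Min AC = 27 + 5 + 27 = 59

59


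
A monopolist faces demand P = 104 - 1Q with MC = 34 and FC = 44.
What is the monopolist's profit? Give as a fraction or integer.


MR = MC: 104 - 2Q = 34
Q* = 35
P* = 104 - 1*35 = 69
Profit = (P* - MC)*Q* - FC
= (69 - 34)*35 - 44
= 35*35 - 44
= 1225 - 44 = 1181

1181


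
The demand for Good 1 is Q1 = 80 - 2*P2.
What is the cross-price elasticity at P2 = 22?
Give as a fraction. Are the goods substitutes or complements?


dQ1/dP2 = -2
At P2 = 22: Q1 = 80 - 2*22 = 36
Exy = (dQ1/dP2)(P2/Q1) = -2 * 22 / 36 = -11/9
Since Exy < 0, the goods are complements.

-11/9 (complements)


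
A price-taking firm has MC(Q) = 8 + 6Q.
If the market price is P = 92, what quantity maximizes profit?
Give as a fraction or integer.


In perfect competition, profit is maximized where P = MC.
92 = 8 + 6Q
84 = 6Q
Q* = 84/6 = 14

14


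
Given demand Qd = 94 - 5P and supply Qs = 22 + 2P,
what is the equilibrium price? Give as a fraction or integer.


At equilibrium, Qd = Qs.
94 - 5P = 22 + 2P
94 - 22 = 5P + 2P
72 = 7P
P* = 72/7 = 72/7

72/7


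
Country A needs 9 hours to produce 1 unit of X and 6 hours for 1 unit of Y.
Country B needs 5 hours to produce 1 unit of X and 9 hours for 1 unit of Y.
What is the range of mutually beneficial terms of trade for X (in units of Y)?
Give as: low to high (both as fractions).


Opportunity cost of X for Country A = hours_X / hours_Y = 9/6 = 3/2 units of Y
Opportunity cost of X for Country B = hours_X / hours_Y = 5/9 = 5/9 units of Y
Terms of trade must be between the two opportunity costs.
Range: 5/9 to 3/2

5/9 to 3/2


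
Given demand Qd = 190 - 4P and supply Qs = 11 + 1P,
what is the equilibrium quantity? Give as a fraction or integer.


First find equilibrium price:
190 - 4P = 11 + 1P
P* = 179/5 = 179/5
Then substitute into demand:
Q* = 190 - 4 * 179/5 = 234/5

234/5


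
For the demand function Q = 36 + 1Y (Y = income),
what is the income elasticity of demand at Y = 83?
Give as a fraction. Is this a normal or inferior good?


dQ/dY = 1
At Y = 83: Q = 36 + 1*83 = 119
Ey = (dQ/dY)(Y/Q) = 1 * 83 / 119 = 83/119
Since Ey > 0, this is a normal good.

83/119 (normal good)


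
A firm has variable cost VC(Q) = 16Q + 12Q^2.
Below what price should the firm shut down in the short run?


AVC(Q) = VC(Q)/Q = 16 + 12Q
AVC is increasing in Q, so minimum AVC is at Q -> 0+.
Min AVC = 16
The firm should shut down if P < 16.

16


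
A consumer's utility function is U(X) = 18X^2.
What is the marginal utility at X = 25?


MU = dU/dX = 18*2*X^(2-1)
MU = 36*X^1
At X = 25:
MU = 36 * 25^1
MU = 36 * 25 = 900

900


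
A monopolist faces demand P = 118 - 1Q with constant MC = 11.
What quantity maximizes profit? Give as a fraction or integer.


TR = P*Q = (118 - 1Q)Q = 118Q - 1Q^2
MR = dTR/dQ = 118 - 2Q
Set MR = MC:
118 - 2Q = 11
107 = 2Q
Q* = 107/2 = 107/2

107/2


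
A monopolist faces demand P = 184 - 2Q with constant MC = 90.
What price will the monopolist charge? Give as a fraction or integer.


MR = 184 - 4Q
Set MR = MC: 184 - 4Q = 90
Q* = 47/2
Substitute into demand:
P* = 184 - 2*47/2 = 137

137


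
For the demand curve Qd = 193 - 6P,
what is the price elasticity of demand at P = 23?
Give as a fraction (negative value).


dQ/dP = -6
At P = 23: Q = 193 - 6*23 = 55
E = (dQ/dP)(P/Q) = (-6)(23/55) = -138/55

-138/55


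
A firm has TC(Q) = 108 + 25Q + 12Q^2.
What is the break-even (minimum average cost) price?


AC(Q) = 108/Q + 25 + 12Q
To minimize: dAC/dQ = -108/Q^2 + 12 = 0
Q^2 = 108/12 = 9
Q* = 3
Min AC = 108/3 + 25 + 12*3
Min AC = 36 + 25 + 36 = 97

97


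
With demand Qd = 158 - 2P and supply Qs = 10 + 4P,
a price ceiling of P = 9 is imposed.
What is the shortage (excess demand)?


At P = 9:
Qd = 158 - 2*9 = 140
Qs = 10 + 4*9 = 46
Shortage = Qd - Qs = 140 - 46 = 94

94


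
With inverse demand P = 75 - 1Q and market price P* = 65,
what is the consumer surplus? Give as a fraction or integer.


Maximum willingness to pay (at Q=0): P_max = 75
Quantity demanded at P* = 65:
Q* = (75 - 65)/1 = 10
CS = (1/2) * Q* * (P_max - P*)
CS = (1/2) * 10 * (75 - 65)
CS = (1/2) * 10 * 10 = 50

50


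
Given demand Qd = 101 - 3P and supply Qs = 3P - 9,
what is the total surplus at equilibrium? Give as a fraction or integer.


Find equilibrium: 101 - 3P = 3P - 9
101 + 9 = 6P
P* = 110/6 = 55/3
Q* = 3*55/3 - 9 = 46
Inverse demand: P = 101/3 - Q/3, so P_max = 101/3
Inverse supply: P = 3 + Q/3, so P_min = 3
CS = (1/2) * 46 * (101/3 - 55/3) = 1058/3
PS = (1/2) * 46 * (55/3 - 3) = 1058/3
TS = CS + PS = 1058/3 + 1058/3 = 2116/3

2116/3


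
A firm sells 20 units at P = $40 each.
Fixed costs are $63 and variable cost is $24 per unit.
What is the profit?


Total Revenue = P * Q = 40 * 20 = $800
Total Cost = FC + VC*Q = 63 + 24*20 = $543
Profit = TR - TC = 800 - 543 = $257

$257


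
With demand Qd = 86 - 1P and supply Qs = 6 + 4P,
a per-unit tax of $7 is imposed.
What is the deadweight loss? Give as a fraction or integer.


Pre-tax equilibrium quantity: Q* = 70
Post-tax equilibrium quantity: Q_tax = 322/5
Reduction in quantity: Q* - Q_tax = 28/5
DWL = (1/2) * tax * (Q* - Q_tax)
DWL = (1/2) * 7 * 28/5 = 98/5

98/5


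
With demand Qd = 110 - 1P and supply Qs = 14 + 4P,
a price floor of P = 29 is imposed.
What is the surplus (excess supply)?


At P = 29:
Qd = 110 - 1*29 = 81
Qs = 14 + 4*29 = 130
Surplus = Qs - Qd = 130 - 81 = 49

49


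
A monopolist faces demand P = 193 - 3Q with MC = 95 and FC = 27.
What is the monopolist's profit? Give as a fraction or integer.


MR = MC: 193 - 6Q = 95
Q* = 49/3
P* = 193 - 3*49/3 = 144
Profit = (P* - MC)*Q* - FC
= (144 - 95)*49/3 - 27
= 49*49/3 - 27
= 2401/3 - 27 = 2320/3

2320/3


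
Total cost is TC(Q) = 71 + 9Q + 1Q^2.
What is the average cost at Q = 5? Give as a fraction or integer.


TC(5) = 71 + 9*5 + 1*5^2
TC(5) = 71 + 45 + 25 = 141
AC = TC/Q = 141/5 = 141/5

141/5


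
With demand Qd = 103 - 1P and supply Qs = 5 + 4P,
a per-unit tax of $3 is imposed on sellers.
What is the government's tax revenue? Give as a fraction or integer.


With tax on sellers, new supply: Qs' = 5 + 4(P - 3)
= 4P - 7
New equilibrium quantity:
Q_new = 81
Tax revenue = tax * Q_new = 3 * 81 = 243

243


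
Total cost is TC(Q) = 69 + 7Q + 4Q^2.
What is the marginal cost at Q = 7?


MC = dTC/dQ = 7 + 2*4*Q
At Q = 7:
MC = 7 + 8*7
MC = 7 + 56 = 63

63


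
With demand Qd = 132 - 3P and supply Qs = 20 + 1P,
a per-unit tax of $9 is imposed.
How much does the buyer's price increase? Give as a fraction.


With a per-unit tax, the buyer's price increase depends on relative slopes.
Supply slope: d = 1, Demand slope: b = 3
Buyer's price increase = d * tax / (b + d)
= 1 * 9 / (3 + 1)
= 9 / 4 = 9/4

9/4


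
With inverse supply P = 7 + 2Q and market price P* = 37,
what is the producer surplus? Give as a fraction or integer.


Minimum supply price (at Q=0): P_min = 7
Quantity supplied at P* = 37:
Q* = (37 - 7)/2 = 15
PS = (1/2) * Q* * (P* - P_min)
PS = (1/2) * 15 * (37 - 7)
PS = (1/2) * 15 * 30 = 225

225


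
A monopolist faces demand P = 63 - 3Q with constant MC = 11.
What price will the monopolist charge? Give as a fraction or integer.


MR = 63 - 6Q
Set MR = MC: 63 - 6Q = 11
Q* = 26/3
Substitute into demand:
P* = 63 - 3*26/3 = 37

37


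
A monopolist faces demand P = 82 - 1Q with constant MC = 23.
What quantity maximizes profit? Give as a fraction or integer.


TR = P*Q = (82 - 1Q)Q = 82Q - 1Q^2
MR = dTR/dQ = 82 - 2Q
Set MR = MC:
82 - 2Q = 23
59 = 2Q
Q* = 59/2 = 59/2

59/2


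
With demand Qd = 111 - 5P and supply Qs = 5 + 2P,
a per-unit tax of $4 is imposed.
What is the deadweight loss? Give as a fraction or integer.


Pre-tax equilibrium quantity: Q* = 247/7
Post-tax equilibrium quantity: Q_tax = 207/7
Reduction in quantity: Q* - Q_tax = 40/7
DWL = (1/2) * tax * (Q* - Q_tax)
DWL = (1/2) * 4 * 40/7 = 80/7

80/7
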